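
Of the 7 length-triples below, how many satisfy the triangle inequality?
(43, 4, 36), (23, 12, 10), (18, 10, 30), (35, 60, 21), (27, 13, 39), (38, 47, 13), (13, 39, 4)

2

(4,36,43): 4+36 ≤ 43 → not valid
(10,12,23): 10+12 ≤ 23 → not valid
(10,18,30): 10+18 ≤ 30 → not valid
(21,35,60): 21+35 ≤ 60 → not valid
(13,27,39): 13+27 > 39 → valid
(13,38,47): 13+38 > 47 → valid
(4,13,39): 4+13 ≤ 39 → not valid
2 of the 7 triples form a triangle.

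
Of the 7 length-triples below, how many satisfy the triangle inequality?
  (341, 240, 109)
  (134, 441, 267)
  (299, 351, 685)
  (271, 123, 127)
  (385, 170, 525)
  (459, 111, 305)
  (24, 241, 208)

(109,240,341): 109+240 > 341 → valid
(134,267,441): 134+267 ≤ 441 → not valid
(299,351,685): 299+351 ≤ 685 → not valid
(123,127,271): 123+127 ≤ 271 → not valid
(170,385,525): 170+385 > 525 → valid
(111,305,459): 111+305 ≤ 459 → not valid
(24,208,241): 24+208 ≤ 241 → not valid
2 of the 7 triples form a triangle.

2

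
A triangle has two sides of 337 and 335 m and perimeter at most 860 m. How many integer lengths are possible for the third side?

186

Triangle inequality: 2 < x < 672. Perimeter ≤ 860 gives x ≤ 860 − 337 − 335 = 188.
So 2 < x ≤ 188; integers 3 through 188: 186 values.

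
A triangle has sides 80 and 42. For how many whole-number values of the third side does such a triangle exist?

The third side lies in the open interval (38, 122).
Integers from 39 to 121 inclusive: 121 − 39 + 1 = 83.

83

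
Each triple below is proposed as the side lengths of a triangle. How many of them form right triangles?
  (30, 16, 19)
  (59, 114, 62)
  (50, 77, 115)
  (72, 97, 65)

1

(30,16,19): 16²+19² = 617 < 900 = 30² → obtuse
(59,114,62): 59²+62² = 7325 < 12996 = 114² → obtuse
(50,77,115): 50²+77² = 8429 < 13225 = 115² → obtuse
(72,97,65): 65²+72² = 9409 = 97² → right
1 of the 4 is right.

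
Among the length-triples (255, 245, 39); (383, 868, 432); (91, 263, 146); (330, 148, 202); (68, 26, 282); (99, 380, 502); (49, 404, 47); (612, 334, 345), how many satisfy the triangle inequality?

(39,245,255): 39+245 > 255 → valid
(383,432,868): 383+432 ≤ 868 → not valid
(91,146,263): 91+146 ≤ 263 → not valid
(148,202,330): 148+202 > 330 → valid
(26,68,282): 26+68 ≤ 282 → not valid
(99,380,502): 99+380 ≤ 502 → not valid
(47,49,404): 47+49 ≤ 404 → not valid
(334,345,612): 334+345 > 612 → valid
3 of the 8 triples form a triangle.

3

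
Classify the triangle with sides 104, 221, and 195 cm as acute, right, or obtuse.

Compare the square of the longest side to the sum of squares of the other two: 104² + 195² = 48841 = 221².

right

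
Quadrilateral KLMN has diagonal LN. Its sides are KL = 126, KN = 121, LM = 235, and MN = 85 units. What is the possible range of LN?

From triangle KLN: |126 − 121| < LN < 126 + 121, i.e. 5 < LN < 247.
From triangle MLN: 150 < LN < 320.
Both must hold, so LN lies in the intersection.

150 < LN < 247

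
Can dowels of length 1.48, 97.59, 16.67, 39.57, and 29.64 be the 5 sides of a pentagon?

For a pentagon, each side must be shorter than the sum of the others.
Here the longest side is 97.59, but the remaining 4 sides sum to only 87.36.

No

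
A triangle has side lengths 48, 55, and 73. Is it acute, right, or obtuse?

right

Compare the square of the longest side to the sum of squares of the other two: 48² + 55² = 5329 = 73².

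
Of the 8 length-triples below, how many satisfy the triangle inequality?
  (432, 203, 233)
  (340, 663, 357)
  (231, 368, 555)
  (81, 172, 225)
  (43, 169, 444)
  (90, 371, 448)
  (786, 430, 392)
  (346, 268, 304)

(203,233,432): 203+233 > 432 → valid
(340,357,663): 340+357 > 663 → valid
(231,368,555): 231+368 > 555 → valid
(81,172,225): 81+172 > 225 → valid
(43,169,444): 43+169 ≤ 444 → not valid
(90,371,448): 90+371 > 448 → valid
(392,430,786): 392+430 > 786 → valid
(268,304,346): 268+304 > 346 → valid
7 of the 8 triples form a triangle.

7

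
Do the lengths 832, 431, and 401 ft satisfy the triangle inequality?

The two shorter sides sum to 832, exactly equal to the longest side 832.
That gives only a degenerate (flat) triangle — the inequality must be strict.

No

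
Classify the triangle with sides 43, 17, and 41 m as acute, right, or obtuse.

acute

Compare the square of the longest side to the sum of squares of the other two: 17² + 41² = 1970 > 1849 = 43².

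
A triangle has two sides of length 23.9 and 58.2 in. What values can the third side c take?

By the triangle inequality, c must be less than 23.9 + 58.2 = 82.1 and greater than |23.9 − 58.2| = 34.3.

34.3 < c < 82.1 (in)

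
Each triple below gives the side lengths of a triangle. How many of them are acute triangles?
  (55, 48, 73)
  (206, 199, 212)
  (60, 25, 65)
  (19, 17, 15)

(55,48,73): 48²+55² = 5329 = 73² → right
(206,199,212): 199²+206² = 82037 > 44944 = 212² → acute
(60,25,65): 25²+60² = 4225 = 65² → right
(19,17,15): 15²+17² = 514 > 361 = 19² → acute
2 of the 4 are acute.

2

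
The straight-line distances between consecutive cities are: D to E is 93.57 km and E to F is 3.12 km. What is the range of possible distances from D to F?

By the triangle inequality, |93.57 − 3.12| ≤ DF ≤ 93.57 + 3.12.

90.45 ≤ DF ≤ 96.69 km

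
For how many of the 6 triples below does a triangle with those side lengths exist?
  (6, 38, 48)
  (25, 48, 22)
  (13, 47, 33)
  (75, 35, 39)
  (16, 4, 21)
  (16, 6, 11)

1

(6,38,48): 6+38 ≤ 48 → not valid
(22,25,48): 22+25 ≤ 48 → not valid
(13,33,47): 13+33 ≤ 47 → not valid
(35,39,75): 35+39 ≤ 75 → not valid
(4,16,21): 4+16 ≤ 21 → not valid
(6,11,16): 6+11 > 16 → valid
1 of the 6 triples forms a triangle.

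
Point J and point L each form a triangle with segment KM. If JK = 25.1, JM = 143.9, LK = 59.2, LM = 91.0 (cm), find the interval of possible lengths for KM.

118.8 < KM < 150.2

From triangle JKM: |25.1 − 143.9| < KM < 25.1 + 143.9, i.e. 118.8 < KM < 169.0.
From triangle LKM: 31.8 < KM < 150.2.
Both must hold, so KM lies in the intersection.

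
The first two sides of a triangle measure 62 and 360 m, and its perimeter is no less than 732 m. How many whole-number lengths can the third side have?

112

Triangle inequality: 298 < x < 422. Perimeter ≥ 732 gives x ≥ 732 − 62 − 360 = 310.
So 310 ≤ x < 422; integers 310 through 421: 112 values.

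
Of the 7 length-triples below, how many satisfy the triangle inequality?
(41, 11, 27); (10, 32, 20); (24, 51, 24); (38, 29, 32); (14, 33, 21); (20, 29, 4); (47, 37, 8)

2

(11,27,41): 11+27 ≤ 41 → not valid
(10,20,32): 10+20 ≤ 32 → not valid
(24,24,51): 24+24 ≤ 51 → not valid
(29,32,38): 29+32 > 38 → valid
(14,21,33): 14+21 > 33 → valid
(4,20,29): 4+20 ≤ 29 → not valid
(8,37,47): 8+37 ≤ 47 → not valid
2 of the 7 triples form a triangle.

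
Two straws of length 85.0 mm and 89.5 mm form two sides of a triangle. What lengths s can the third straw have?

By the triangle inequality, s must be less than 85.0 + 89.5 = 174.5 and greater than |85.0 − 89.5| = 4.5.

4.5 < s < 174.5 (mm)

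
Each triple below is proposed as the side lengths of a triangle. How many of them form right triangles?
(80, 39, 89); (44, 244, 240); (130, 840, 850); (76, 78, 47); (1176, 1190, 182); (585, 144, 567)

5

(80,39,89): 39²+80² = 7921 = 89² → right
(44,244,240): 44²+240² = 59536 = 244² → right
(130,840,850): 130²+840² = 722500 = 850² → right
(76,78,47): 47²+76² = 7985 > 6084 = 78² → acute
(1176,1190,182): 182²+1176² = 1416100 = 1190² → right
(585,144,567): 144²+567² = 342225 = 585² → right
5 of the 6 are right.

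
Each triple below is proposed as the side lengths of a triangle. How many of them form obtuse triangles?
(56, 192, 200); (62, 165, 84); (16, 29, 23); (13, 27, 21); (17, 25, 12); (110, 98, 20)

(56,192,200): 56²+192² = 40000 = 200² → right
(62,165,84): 62+84 ≤ 165, not a triangle
(16,29,23): 16²+23² = 785 < 841 = 29² → obtuse
(13,27,21): 13²+21² = 610 < 729 = 27² → obtuse
(17,25,12): 12²+17² = 433 < 625 = 25² → obtuse
(110,98,20): 20²+98² = 10004 < 12100 = 110² → obtuse
4 of the 6 are obtuse.

4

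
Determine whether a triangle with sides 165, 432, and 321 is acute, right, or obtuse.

obtuse

Compare the square of the longest side to the sum of squares of the other two: 165² + 321² = 130266 < 186624 = 432².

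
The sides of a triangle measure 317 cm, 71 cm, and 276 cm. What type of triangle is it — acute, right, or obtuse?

Compare the square of the longest side to the sum of squares of the other two: 71² + 276² = 81217 < 100489 = 317².

obtuse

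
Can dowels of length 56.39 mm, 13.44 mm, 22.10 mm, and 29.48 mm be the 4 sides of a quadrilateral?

Yes

A quadrilateral exists iff every side is shorter than the sum of the others — equivalently, the longest side is less than the sum of the rest.
Longest side 56.39 < 65.02 (sum of the remaining 3), so yes.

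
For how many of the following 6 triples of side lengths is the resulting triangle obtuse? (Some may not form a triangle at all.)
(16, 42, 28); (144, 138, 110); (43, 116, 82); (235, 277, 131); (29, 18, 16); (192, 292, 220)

4

(16,42,28): 16²+28² = 1040 < 1764 = 42² → obtuse
(144,138,110): 110²+138² = 31144 > 20736 = 144² → acute
(43,116,82): 43²+82² = 8573 < 13456 = 116² → obtuse
(235,277,131): 131²+235² = 72386 < 76729 = 277² → obtuse
(29,18,16): 16²+18² = 580 < 841 = 29² → obtuse
(192,292,220): 192²+220² = 85264 = 292² → right
4 of the 6 are obtuse.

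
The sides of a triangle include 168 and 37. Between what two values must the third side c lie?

By the triangle inequality, c must be less than 168 + 37 = 205 and greater than |168 − 37| = 131.

131 < c < 205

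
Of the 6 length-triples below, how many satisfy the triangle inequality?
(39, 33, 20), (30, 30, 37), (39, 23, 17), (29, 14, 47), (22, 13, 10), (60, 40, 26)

5

(20,33,39): 20+33 > 39 → valid
(30,30,37): 30+30 > 37 → valid
(17,23,39): 17+23 > 39 → valid
(14,29,47): 14+29 ≤ 47 → not valid
(10,13,22): 10+13 > 22 → valid
(26,40,60): 26+40 > 60 → valid
5 of the 6 triples form a triangle.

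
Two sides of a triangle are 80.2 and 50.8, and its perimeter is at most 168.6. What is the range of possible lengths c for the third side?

Triangle inequality alone gives 29.4 < c < 131.0.
The perimeter condition gives c ≤ 168.6 − 80.2 − 50.8 = 37.6.
Intersecting the two: 29.4 < c ≤ 37.6.

29.4 < c ≤ 37.6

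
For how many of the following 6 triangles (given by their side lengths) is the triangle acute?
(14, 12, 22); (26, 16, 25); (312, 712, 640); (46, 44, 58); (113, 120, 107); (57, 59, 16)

(14,12,22): 12²+14² = 340 < 484 = 22² → obtuse
(26,16,25): 16²+25² = 881 > 676 = 26² → acute
(312,712,640): 312²+640² = 506944 = 712² → right
(46,44,58): 44²+46² = 4052 > 3364 = 58² → acute
(113,120,107): 107²+113² = 24218 > 14400 = 120² → acute
(57,59,16): 16²+57² = 3505 > 3481 = 59² → acute
4 of the 6 are acute.

4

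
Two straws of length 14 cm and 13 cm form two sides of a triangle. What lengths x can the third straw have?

By the triangle inequality, x must be less than 14 + 13 = 27 and greater than |14 − 13| = 1.

1 < x < 27 (cm)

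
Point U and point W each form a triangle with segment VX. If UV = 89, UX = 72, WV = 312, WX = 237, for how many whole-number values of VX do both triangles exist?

From triangle UVX: 17 < VX < 161.
From triangle WVX: 75 < VX < 549.
Intersection: 75 < VX < 161, so integers 76 through 160: 85 values.

85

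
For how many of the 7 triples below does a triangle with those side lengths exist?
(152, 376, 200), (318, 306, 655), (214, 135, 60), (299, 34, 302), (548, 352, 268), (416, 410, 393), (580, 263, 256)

(152,200,376): 152+200 ≤ 376 → not valid
(306,318,655): 306+318 ≤ 655 → not valid
(60,135,214): 60+135 ≤ 214 → not valid
(34,299,302): 34+299 > 302 → valid
(268,352,548): 268+352 > 548 → valid
(393,410,416): 393+410 > 416 → valid
(256,263,580): 256+263 ≤ 580 → not valid
3 of the 7 triples form a triangle.

3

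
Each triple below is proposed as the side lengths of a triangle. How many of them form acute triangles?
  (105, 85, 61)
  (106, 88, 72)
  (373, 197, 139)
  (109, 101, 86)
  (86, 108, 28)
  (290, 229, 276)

(105,85,61): 61²+85² = 10946 < 11025 = 105² → obtuse
(106,88,72): 72²+88² = 12928 > 11236 = 106² → acute
(373,197,139): 139+197 ≤ 373, not a triangle
(109,101,86): 86²+101² = 17597 > 11881 = 109² → acute
(86,108,28): 28²+86² = 8180 < 11664 = 108² → obtuse
(290,229,276): 229²+276² = 128617 > 84100 = 290² → acute
3 of the 6 are acute.

3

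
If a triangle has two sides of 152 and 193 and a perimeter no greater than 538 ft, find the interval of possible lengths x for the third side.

41 < x ≤ 193

Triangle inequality alone gives 41 < x < 345.
The perimeter condition gives x ≤ 538 − 152 − 193 = 193.
Intersecting the two: 41 < x ≤ 193.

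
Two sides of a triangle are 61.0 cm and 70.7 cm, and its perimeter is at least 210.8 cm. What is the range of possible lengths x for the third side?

Triangle inequality alone gives 9.7 < x < 131.7.
The perimeter condition gives x ≥ 210.8 − 61.0 − 70.7 = 79.1.
Intersecting the two: 79.1 ≤ x < 131.7.

79.1 ≤ x < 131.7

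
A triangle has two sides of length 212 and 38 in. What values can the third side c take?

174 < c < 250

By the triangle inequality, c must be less than 212 + 38 = 250 and greater than |212 − 38| = 174.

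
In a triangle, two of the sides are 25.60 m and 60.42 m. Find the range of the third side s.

34.82 < s < 86.02

By the triangle inequality, s must be less than 25.60 + 60.42 = 86.02 and greater than |25.60 − 60.42| = 34.82.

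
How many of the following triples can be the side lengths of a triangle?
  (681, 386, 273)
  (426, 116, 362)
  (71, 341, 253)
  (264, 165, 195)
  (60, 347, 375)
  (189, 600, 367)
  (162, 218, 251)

4

(273,386,681): 273+386 ≤ 681 → not valid
(116,362,426): 116+362 > 426 → valid
(71,253,341): 71+253 ≤ 341 → not valid
(165,195,264): 165+195 > 264 → valid
(60,347,375): 60+347 > 375 → valid
(189,367,600): 189+367 ≤ 600 → not valid
(162,218,251): 162+218 > 251 → valid
4 of the 7 triples form a triangle.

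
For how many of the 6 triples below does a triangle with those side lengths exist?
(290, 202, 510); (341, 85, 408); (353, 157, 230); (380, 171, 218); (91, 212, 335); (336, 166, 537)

(202,290,510): 202+290 ≤ 510 → not valid
(85,341,408): 85+341 > 408 → valid
(157,230,353): 157+230 > 353 → valid
(171,218,380): 171+218 > 380 → valid
(91,212,335): 91+212 ≤ 335 → not valid
(166,336,537): 166+336 ≤ 537 → not valid
3 of the 6 triples form a triangle.

3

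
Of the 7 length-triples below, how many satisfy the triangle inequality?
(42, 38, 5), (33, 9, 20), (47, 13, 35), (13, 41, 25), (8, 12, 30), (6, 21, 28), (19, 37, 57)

(5,38,42): 5+38 > 42 → valid
(9,20,33): 9+20 ≤ 33 → not valid
(13,35,47): 13+35 > 47 → valid
(13,25,41): 13+25 ≤ 41 → not valid
(8,12,30): 8+12 ≤ 30 → not valid
(6,21,28): 6+21 ≤ 28 → not valid
(19,37,57): 19+37 ≤ 57 → not valid
2 of the 7 triples form a triangle.

2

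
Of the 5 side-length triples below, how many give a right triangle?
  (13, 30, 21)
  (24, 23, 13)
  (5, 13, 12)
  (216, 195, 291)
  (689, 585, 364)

(13,30,21): 13²+21² = 610 < 900 = 30² → obtuse
(24,23,13): 13²+23² = 698 > 576 = 24² → acute
(5,13,12): 5²+12² = 169 = 13² → right
(216,195,291): 195²+216² = 84681 = 291² → right
(689,585,364): 364²+585² = 474721 = 689² → right
3 of the 5 are right.

3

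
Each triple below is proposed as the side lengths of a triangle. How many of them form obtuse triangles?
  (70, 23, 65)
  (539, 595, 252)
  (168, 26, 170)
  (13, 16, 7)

2

(70,23,65): 23²+65² = 4754 < 4900 = 70² → obtuse
(539,595,252): 252²+539² = 354025 = 595² → right
(168,26,170): 26²+168² = 28900 = 170² → right
(13,16,7): 7²+13² = 218 < 256 = 16² → obtuse
2 of the 4 are obtuse.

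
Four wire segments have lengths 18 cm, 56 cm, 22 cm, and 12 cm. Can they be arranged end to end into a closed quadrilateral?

No

For a quadrilateral, each side must be shorter than the sum of the others.
Here the longest side is 56, but the remaining 3 sides sum to only 52.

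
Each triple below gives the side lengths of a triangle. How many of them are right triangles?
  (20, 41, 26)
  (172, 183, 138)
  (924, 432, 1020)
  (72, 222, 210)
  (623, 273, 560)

(20,41,26): 20²+26² = 1076 < 1681 = 41² → obtuse
(172,183,138): 138²+172² = 48628 > 33489 = 183² → acute
(924,432,1020): 432²+924² = 1040400 = 1020² → right
(72,222,210): 72²+210² = 49284 = 222² → right
(623,273,560): 273²+560² = 388129 = 623² → right
3 of the 5 are right.

3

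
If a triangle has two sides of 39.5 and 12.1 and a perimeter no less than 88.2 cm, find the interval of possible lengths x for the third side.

36.6 ≤ x < 51.6

Triangle inequality alone gives 27.4 < x < 51.6.
The perimeter condition gives x ≥ 88.2 − 39.5 − 12.1 = 36.6.
Intersecting the two: 36.6 ≤ x < 51.6.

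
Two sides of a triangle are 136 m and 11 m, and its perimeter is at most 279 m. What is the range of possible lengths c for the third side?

Triangle inequality alone gives 125 < c < 147.
The perimeter condition gives c ≤ 279 − 136 − 11 = 132.
Intersecting the two: 125 < c ≤ 132.

125 < c ≤ 132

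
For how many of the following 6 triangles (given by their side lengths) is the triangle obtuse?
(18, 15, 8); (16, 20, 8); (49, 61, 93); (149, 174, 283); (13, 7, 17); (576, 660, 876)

(18,15,8): 8²+15² = 289 < 324 = 18² → obtuse
(16,20,8): 8²+16² = 320 < 400 = 20² → obtuse
(49,61,93): 49²+61² = 6122 < 8649 = 93² → obtuse
(149,174,283): 149²+174² = 52477 < 80089 = 283² → obtuse
(13,7,17): 7²+13² = 218 < 289 = 17² → obtuse
(576,660,876): 576²+660² = 767376 = 876² → right
5 of the 6 are obtuse.

5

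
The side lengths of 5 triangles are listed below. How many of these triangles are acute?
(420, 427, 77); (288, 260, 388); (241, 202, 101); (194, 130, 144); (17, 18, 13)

(420,427,77): 77²+420² = 182329 = 427² → right
(288,260,388): 260²+288² = 150544 = 388² → right
(241,202,101): 101²+202² = 51005 < 58081 = 241² → obtuse
(194,130,144): 130²+144² = 37636 = 194² → right
(17,18,13): 13²+17² = 458 > 324 = 18² → acute
1 of the 5 is acute.

1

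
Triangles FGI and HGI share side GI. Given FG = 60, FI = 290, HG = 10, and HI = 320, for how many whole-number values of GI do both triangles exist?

From triangle FGI: 230 < GI < 350.
From triangle HGI: 310 < GI < 330.
Intersection: 310 < GI < 330, so integers 311 through 329: 19 values.

19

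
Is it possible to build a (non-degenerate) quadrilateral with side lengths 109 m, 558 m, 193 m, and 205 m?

No

For a quadrilateral, each side must be shorter than the sum of the others.
Here the longest side is 558, but the remaining 3 sides sum to only 507.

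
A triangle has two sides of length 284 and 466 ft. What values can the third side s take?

182 < s < 750

By the triangle inequality, s must be less than 284 + 466 = 750 and greater than |284 − 466| = 182.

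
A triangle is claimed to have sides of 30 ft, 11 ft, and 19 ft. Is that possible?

The two shorter sides sum to 30, exactly equal to the longest side 30.
That gives only a degenerate (flat) triangle — the inequality must be strict.

No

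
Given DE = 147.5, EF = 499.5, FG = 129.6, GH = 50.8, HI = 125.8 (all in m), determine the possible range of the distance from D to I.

The maximum is all hops collinear in one direction: 147.5 + 499.5 + 129.6 + 50.8 + 125.8 = 953.2.
The longest hop is 499.5; the others sum to 453.7. Folding the others back against it leaves at least 499.5 − 453.7 = 45.8.

45.8 ≤ DI ≤ 953.2 m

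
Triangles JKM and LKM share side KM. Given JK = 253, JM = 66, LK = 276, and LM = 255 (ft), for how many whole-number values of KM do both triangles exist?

From triangle JKM: 187 < KM < 319.
From triangle LKM: 21 < KM < 531.
Intersection: 187 < KM < 319, so integers 188 through 318: 131 values.

131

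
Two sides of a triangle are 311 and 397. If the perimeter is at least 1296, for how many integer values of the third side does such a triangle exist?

Triangle inequality: 86 < x < 708. Perimeter ≥ 1296 gives x ≥ 1296 − 311 − 397 = 588.
So 588 ≤ x < 708; integers 588 through 707: 120 values.

120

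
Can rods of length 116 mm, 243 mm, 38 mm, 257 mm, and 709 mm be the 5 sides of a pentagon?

For a pentagon, each side must be shorter than the sum of the others.
Here the longest side is 709, but the remaining 4 sides sum to only 654.

No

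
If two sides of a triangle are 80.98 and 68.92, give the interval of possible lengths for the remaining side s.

By the triangle inequality, s must be less than 80.98 + 68.92 = 149.90 and greater than |80.98 − 68.92| = 12.06.

12.06 < s < 149.90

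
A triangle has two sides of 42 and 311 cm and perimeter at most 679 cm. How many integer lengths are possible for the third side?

Triangle inequality: 269 < x < 353. Perimeter ≤ 679 gives x ≤ 679 − 42 − 311 = 326.
So 269 < x ≤ 326; integers 270 through 326: 57 values.

57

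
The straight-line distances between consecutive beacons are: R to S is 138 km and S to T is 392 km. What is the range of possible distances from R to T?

By the triangle inequality, |138 − 392| ≤ RT ≤ 138 + 392.

254 ≤ RT ≤ 530 km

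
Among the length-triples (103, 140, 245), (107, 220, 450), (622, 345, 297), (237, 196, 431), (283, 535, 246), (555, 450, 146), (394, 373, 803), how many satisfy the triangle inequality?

3

(103,140,245): 103+140 ≤ 245 → not valid
(107,220,450): 107+220 ≤ 450 → not valid
(297,345,622): 297+345 > 622 → valid
(196,237,431): 196+237 > 431 → valid
(246,283,535): 246+283 ≤ 535 → not valid
(146,450,555): 146+450 > 555 → valid
(373,394,803): 373+394 ≤ 803 → not valid
3 of the 7 triples form a triangle.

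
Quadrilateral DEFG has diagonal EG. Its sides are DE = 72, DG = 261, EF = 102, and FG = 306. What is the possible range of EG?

From triangle DEG: |72 − 261| < EG < 72 + 261, i.e. 189 < EG < 333.
From triangle FEG: 204 < EG < 408.
Both must hold, so EG lies in the intersection.

204 < EG < 333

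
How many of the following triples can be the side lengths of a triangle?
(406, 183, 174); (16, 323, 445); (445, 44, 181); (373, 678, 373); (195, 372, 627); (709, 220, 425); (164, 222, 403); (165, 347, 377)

(174,183,406): 174+183 ≤ 406 → not valid
(16,323,445): 16+323 ≤ 445 → not valid
(44,181,445): 44+181 ≤ 445 → not valid
(373,373,678): 373+373 > 678 → valid
(195,372,627): 195+372 ≤ 627 → not valid
(220,425,709): 220+425 ≤ 709 → not valid
(164,222,403): 164+222 ≤ 403 → not valid
(165,347,377): 165+347 > 377 → valid
2 of the 8 triples form a triangle.

2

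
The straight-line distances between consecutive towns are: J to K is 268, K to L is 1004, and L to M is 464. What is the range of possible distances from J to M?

272 ≤ JM ≤ 1736

The maximum is all hops collinear in one direction: 268 + 1004 + 464 = 1736.
The longest hop is 1004; the others sum to 732. Folding the others back against it leaves at least 1004 − 732 = 272.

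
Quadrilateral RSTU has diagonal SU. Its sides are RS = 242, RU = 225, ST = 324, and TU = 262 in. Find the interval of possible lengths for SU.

From triangle RSU: |242 − 225| < SU < 242 + 225, i.e. 17 < SU < 467.
From triangle TSU: 62 < SU < 586.
Both must hold, so SU lies in the intersection.

62 < SU < 467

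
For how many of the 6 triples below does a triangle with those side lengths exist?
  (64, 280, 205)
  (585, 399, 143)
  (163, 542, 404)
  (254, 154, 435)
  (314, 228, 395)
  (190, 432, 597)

3

(64,205,280): 64+205 ≤ 280 → not valid
(143,399,585): 143+399 ≤ 585 → not valid
(163,404,542): 163+404 > 542 → valid
(154,254,435): 154+254 ≤ 435 → not valid
(228,314,395): 228+314 > 395 → valid
(190,432,597): 190+432 > 597 → valid
3 of the 6 triples form a triangle.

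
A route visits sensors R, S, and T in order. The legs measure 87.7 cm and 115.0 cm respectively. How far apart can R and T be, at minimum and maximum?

27.3 ≤ RT ≤ 202.7 cm

By the triangle inequality, |87.7 − 115.0| ≤ RT ≤ 87.7 + 115.0.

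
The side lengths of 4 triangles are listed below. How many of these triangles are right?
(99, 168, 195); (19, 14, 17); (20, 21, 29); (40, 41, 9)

3

(99,168,195): 99²+168² = 38025 = 195² → right
(19,14,17): 14²+17² = 485 > 361 = 19² → acute
(20,21,29): 20²+21² = 841 = 29² → right
(40,41,9): 9²+40² = 1681 = 41² → right
3 of the 4 are right.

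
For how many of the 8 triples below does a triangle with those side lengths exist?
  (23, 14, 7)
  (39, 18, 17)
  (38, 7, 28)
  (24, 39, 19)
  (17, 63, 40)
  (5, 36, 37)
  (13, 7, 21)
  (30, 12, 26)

3

(7,14,23): 7+14 ≤ 23 → not valid
(17,18,39): 17+18 ≤ 39 → not valid
(7,28,38): 7+28 ≤ 38 → not valid
(19,24,39): 19+24 > 39 → valid
(17,40,63): 17+40 ≤ 63 → not valid
(5,36,37): 5+36 > 37 → valid
(7,13,21): 7+13 ≤ 21 → not valid
(12,26,30): 12+26 > 30 → valid
3 of the 8 triples form a triangle.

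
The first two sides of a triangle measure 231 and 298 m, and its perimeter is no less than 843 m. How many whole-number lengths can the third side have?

Triangle inequality: 67 < x < 529. Perimeter ≥ 843 gives x ≥ 843 − 231 − 298 = 314.
So 314 ≤ x < 529; integers 314 through 528: 215 values.

215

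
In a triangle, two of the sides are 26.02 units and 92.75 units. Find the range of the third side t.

66.73 < t < 118.77 (units)

By the triangle inequality, t must be less than 26.02 + 92.75 = 118.77 and greater than |26.02 − 92.75| = 66.73.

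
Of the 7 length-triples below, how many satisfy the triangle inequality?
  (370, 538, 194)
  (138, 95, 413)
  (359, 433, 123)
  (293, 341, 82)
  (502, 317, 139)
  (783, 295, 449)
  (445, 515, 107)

(194,370,538): 194+370 > 538 → valid
(95,138,413): 95+138 ≤ 413 → not valid
(123,359,433): 123+359 > 433 → valid
(82,293,341): 82+293 > 341 → valid
(139,317,502): 139+317 ≤ 502 → not valid
(295,449,783): 295+449 ≤ 783 → not valid
(107,445,515): 107+445 > 515 → valid
4 of the 7 triples form a triangle.

4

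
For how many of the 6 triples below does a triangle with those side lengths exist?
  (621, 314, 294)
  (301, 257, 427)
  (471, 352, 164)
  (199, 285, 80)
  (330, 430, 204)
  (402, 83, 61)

3

(294,314,621): 294+314 ≤ 621 → not valid
(257,301,427): 257+301 > 427 → valid
(164,352,471): 164+352 > 471 → valid
(80,199,285): 80+199 ≤ 285 → not valid
(204,330,430): 204+330 > 430 → valid
(61,83,402): 61+83 ≤ 402 → not valid
3 of the 6 triples form a triangle.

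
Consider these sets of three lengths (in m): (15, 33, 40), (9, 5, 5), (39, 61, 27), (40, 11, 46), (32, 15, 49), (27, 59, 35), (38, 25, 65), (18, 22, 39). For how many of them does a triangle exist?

6

(15,33,40): 15+33 > 40 → valid
(5,5,9): 5+5 > 9 → valid
(27,39,61): 27+39 > 61 → valid
(11,40,46): 11+40 > 46 → valid
(15,32,49): 15+32 ≤ 49 → not valid
(27,35,59): 27+35 > 59 → valid
(25,38,65): 25+38 ≤ 65 → not valid
(18,22,39): 18+22 > 39 → valid
6 of the 8 triples form a triangle.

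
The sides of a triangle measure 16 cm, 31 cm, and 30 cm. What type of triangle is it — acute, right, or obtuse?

Compare the square of the longest side to the sum of squares of the other two: 16² + 30² = 1156 > 961 = 31².

acute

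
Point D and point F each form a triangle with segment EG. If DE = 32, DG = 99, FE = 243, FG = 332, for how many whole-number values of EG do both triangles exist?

From triangle DEG: 67 < EG < 131.
From triangle FEG: 89 < EG < 575.
Intersection: 89 < EG < 131, so integers 90 through 130: 41 values.

41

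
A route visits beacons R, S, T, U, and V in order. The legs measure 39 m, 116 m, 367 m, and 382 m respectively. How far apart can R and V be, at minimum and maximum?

The maximum is all hops collinear in one direction: 39 + 116 + 367 + 382 = 904.
The longest hop is 382; the others sum to 522. Since 382 ≤ 522, the path can fold back on itself completely, so the minimum distance is 0.

0 ≤ RV ≤ 904 m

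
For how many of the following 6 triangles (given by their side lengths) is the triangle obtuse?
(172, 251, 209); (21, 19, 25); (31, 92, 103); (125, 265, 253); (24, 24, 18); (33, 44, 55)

(172,251,209): 172²+209² = 73265 > 63001 = 251² → acute
(21,19,25): 19²+21² = 802 > 625 = 25² → acute
(31,92,103): 31²+92² = 9425 < 10609 = 103² → obtuse
(125,265,253): 125²+253² = 79634 > 70225 = 265² → acute
(24,24,18): 18²+24² = 900 > 576 = 24² → acute
(33,44,55): 33²+44² = 3025 = 55² → right
1 of the 6 is obtuse.

1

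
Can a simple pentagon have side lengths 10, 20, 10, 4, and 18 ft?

Yes

A pentagon exists iff every side is shorter than the sum of the others — equivalently, the longest side is less than the sum of the rest.
Longest side 20 < 42 (sum of the remaining 4), so yes.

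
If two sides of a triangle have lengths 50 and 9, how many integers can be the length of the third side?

17

The third side lies in the open interval (41, 59).
Integers from 42 to 58 inclusive: 58 − 42 + 1 = 17.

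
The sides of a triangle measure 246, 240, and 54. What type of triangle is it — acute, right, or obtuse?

Compare the square of the longest side to the sum of squares of the other two: 54² + 240² = 60516 = 246².

right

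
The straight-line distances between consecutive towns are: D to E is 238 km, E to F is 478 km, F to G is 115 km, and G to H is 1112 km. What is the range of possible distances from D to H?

281 ≤ DH ≤ 1943 km

The maximum is all hops collinear in one direction: 238 + 478 + 115 + 1112 = 1943.
The longest hop is 1112; the others sum to 831. Folding the others back against it leaves at least 1112 − 831 = 281.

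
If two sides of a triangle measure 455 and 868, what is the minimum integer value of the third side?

The third side must be strictly greater than |455 − 868| = 413.
The smallest integer above 413 is 414.

414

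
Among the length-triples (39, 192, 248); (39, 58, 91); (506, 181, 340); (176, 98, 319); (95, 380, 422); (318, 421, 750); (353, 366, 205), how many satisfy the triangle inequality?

(39,192,248): 39+192 ≤ 248 → not valid
(39,58,91): 39+58 > 91 → valid
(181,340,506): 181+340 > 506 → valid
(98,176,319): 98+176 ≤ 319 → not valid
(95,380,422): 95+380 > 422 → valid
(318,421,750): 318+421 ≤ 750 → not valid
(205,353,366): 205+353 > 366 → valid
4 of the 7 triples form a triangle.

4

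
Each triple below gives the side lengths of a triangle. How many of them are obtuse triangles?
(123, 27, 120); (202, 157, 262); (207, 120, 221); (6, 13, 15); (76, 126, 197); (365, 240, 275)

3

(123,27,120): 27²+120² = 15129 = 123² → right
(202,157,262): 157²+202² = 65453 < 68644 = 262² → obtuse
(207,120,221): 120²+207² = 57249 > 48841 = 221² → acute
(6,13,15): 6²+13² = 205 < 225 = 15² → obtuse
(76,126,197): 76²+126² = 21652 < 38809 = 197² → obtuse
(365,240,275): 240²+275² = 133225 = 365² → right
3 of the 6 are obtuse.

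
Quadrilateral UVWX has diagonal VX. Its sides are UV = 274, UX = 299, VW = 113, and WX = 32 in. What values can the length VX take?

From triangle UVX: |274 − 299| < VX < 274 + 299, i.e. 25 < VX < 573.
From triangle WVX: 81 < VX < 145.
Both must hold, so VX lies in the intersection.

81 < VX < 145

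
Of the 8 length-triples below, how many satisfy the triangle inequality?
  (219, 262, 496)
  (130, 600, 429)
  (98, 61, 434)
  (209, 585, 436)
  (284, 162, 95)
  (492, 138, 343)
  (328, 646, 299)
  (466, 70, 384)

(219,262,496): 219+262 ≤ 496 → not valid
(130,429,600): 130+429 ≤ 600 → not valid
(61,98,434): 61+98 ≤ 434 → not valid
(209,436,585): 209+436 > 585 → valid
(95,162,284): 95+162 ≤ 284 → not valid
(138,343,492): 138+343 ≤ 492 → not valid
(299,328,646): 299+328 ≤ 646 → not valid
(70,384,466): 70+384 ≤ 466 → not valid
1 of the 8 triples forms a triangle.

1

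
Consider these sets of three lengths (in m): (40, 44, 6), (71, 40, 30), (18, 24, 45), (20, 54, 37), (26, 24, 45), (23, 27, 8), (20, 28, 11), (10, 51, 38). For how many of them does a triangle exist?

(6,40,44): 6+40 > 44 → valid
(30,40,71): 30+40 ≤ 71 → not valid
(18,24,45): 18+24 ≤ 45 → not valid
(20,37,54): 20+37 > 54 → valid
(24,26,45): 24+26 > 45 → valid
(8,23,27): 8+23 > 27 → valid
(11,20,28): 11+20 > 28 → valid
(10,38,51): 10+38 ≤ 51 → not valid
5 of the 8 triples form a triangle.

5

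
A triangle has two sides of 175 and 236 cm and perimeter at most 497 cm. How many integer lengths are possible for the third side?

25

Triangle inequality: 61 < x < 411. Perimeter ≤ 497 gives x ≤ 497 − 175 − 236 = 86.
So 61 < x ≤ 86; integers 62 through 86: 25 values.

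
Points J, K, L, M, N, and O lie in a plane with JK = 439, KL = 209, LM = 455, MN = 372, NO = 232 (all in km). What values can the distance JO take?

0 ≤ JO ≤ 1707 km

The maximum is all hops collinear in one direction: 439 + 209 + 455 + 372 + 232 = 1707.
The longest hop is 455; the others sum to 1252. Since 455 ≤ 1252, the path can fold back on itself completely, so the minimum distance is 0.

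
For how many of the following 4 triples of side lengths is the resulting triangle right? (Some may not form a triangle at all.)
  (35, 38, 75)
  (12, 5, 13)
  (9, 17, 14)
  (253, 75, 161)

1

(35,38,75): 35+38 ≤ 75, not a triangle
(12,5,13): 5²+12² = 169 = 13² → right
(9,17,14): 9²+14² = 277 < 289 = 17² → obtuse
(253,75,161): 75+161 ≤ 253, not a triangle
1 of the 4 is right.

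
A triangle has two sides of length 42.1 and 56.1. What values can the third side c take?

By the triangle inequality, c must be less than 42.1 + 56.1 = 98.2 and greater than |42.1 − 56.1| = 14.0.

14.0 < c < 98.2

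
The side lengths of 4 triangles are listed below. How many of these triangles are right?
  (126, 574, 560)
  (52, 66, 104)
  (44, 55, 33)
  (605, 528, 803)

3

(126,574,560): 126²+560² = 329476 = 574² → right
(52,66,104): 52²+66² = 7060 < 10816 = 104² → obtuse
(44,55,33): 33²+44² = 3025 = 55² → right
(605,528,803): 528²+605² = 644809 = 803² → right
3 of the 4 are right.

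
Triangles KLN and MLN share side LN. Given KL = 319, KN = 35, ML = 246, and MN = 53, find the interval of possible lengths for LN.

From triangle KLN: |319 − 35| < LN < 319 + 35, i.e. 284 < LN < 354.
From triangle MLN: 193 < LN < 299.
Both must hold, so LN lies in the intersection.

284 < LN < 299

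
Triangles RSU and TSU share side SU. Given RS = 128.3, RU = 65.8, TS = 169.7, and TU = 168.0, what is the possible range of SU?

62.5 < SU < 194.1

From triangle RSU: |128.3 − 65.8| < SU < 128.3 + 65.8, i.e. 62.5 < SU < 194.1.
From triangle TSU: 1.7 < SU < 337.7.
Both must hold, so SU lies in the intersection.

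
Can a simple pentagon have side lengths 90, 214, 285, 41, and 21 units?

Yes

A pentagon exists iff every side is shorter than the sum of the others — equivalently, the longest side is less than the sum of the rest.
Longest side 285 < 366 (sum of the remaining 4), so yes.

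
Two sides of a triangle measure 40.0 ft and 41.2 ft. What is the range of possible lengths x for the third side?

By the triangle inequality, x must be less than 40.0 + 41.2 = 81.2 and greater than |40.0 − 41.2| = 1.2.

1.2 < x < 81.2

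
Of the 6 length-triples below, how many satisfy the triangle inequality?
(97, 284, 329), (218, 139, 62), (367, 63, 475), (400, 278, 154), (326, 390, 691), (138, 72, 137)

4

(97,284,329): 97+284 > 329 → valid
(62,139,218): 62+139 ≤ 218 → not valid
(63,367,475): 63+367 ≤ 475 → not valid
(154,278,400): 154+278 > 400 → valid
(326,390,691): 326+390 > 691 → valid
(72,137,138): 72+137 > 138 → valid
4 of the 6 triples form a triangle.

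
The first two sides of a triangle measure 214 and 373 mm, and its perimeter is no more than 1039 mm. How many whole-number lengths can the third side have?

293

Triangle inequality: 159 < x < 587. Perimeter ≤ 1039 gives x ≤ 1039 − 214 − 373 = 452.
So 159 < x ≤ 452; integers 160 through 452: 293 values.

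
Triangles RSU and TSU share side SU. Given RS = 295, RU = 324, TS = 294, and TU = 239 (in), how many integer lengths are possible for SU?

From triangle RSU: 29 < SU < 619.
From triangle TSU: 55 < SU < 533.
Intersection: 55 < SU < 533, so integers 56 through 532: 477 values.

477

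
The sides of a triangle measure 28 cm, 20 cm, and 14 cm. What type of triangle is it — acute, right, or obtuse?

Compare the square of the longest side to the sum of squares of the other two: 14² + 20² = 596 < 784 = 28².

obtuse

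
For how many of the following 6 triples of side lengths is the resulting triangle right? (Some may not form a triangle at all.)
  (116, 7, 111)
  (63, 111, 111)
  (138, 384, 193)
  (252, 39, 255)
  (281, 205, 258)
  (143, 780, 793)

2

(116,7,111): 7²+111² = 12370 < 13456 = 116² → obtuse
(63,111,111): 63²+111² = 16290 > 12321 = 111² → acute
(138,384,193): 138+193 ≤ 384, not a triangle
(252,39,255): 39²+252² = 65025 = 255² → right
(281,205,258): 205²+258² = 108589 > 78961 = 281² → acute
(143,780,793): 143²+780² = 628849 = 793² → right
2 of the 6 are right.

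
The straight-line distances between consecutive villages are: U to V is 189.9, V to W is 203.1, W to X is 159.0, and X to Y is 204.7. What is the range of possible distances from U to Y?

The maximum is all hops collinear in one direction: 189.9 + 203.1 + 159.0 + 204.7 = 756.7.
The longest hop is 204.7; the others sum to 552.0. Since 204.7 ≤ 552.0, the path can fold back on itself completely, so the minimum distance is 0.

0 ≤ UY ≤ 756.7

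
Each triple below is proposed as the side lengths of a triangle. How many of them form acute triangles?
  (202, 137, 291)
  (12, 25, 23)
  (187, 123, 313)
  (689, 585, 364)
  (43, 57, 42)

(202,137,291): 137²+202² = 59573 < 84681 = 291² → obtuse
(12,25,23): 12²+23² = 673 > 625 = 25² → acute
(187,123,313): 123+187 ≤ 313, not a triangle
(689,585,364): 364²+585² = 474721 = 689² → right
(43,57,42): 42²+43² = 3613 > 3249 = 57² → acute
2 of the 5 are acute.

2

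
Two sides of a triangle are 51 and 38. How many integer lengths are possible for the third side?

75

The third side lies in the open interval (13, 89).
Integers from 14 to 88 inclusive: 88 − 14 + 1 = 75.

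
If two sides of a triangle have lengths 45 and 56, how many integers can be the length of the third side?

89

The third side lies in the open interval (11, 101).
Integers from 12 to 100 inclusive: 100 − 12 + 1 = 89.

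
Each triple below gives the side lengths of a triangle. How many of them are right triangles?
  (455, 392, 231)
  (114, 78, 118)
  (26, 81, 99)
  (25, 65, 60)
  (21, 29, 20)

3

(455,392,231): 231²+392² = 207025 = 455² → right
(114,78,118): 78²+114² = 19080 > 13924 = 118² → acute
(26,81,99): 26²+81² = 7237 < 9801 = 99² → obtuse
(25,65,60): 25²+60² = 4225 = 65² → right
(21,29,20): 20²+21² = 841 = 29² → right
3 of the 5 are right.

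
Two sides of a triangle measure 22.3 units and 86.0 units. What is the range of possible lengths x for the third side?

63.7 < x < 108.3 (units)

By the triangle inequality, x must be less than 22.3 + 86.0 = 108.3 and greater than |22.3 − 86.0| = 63.7.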